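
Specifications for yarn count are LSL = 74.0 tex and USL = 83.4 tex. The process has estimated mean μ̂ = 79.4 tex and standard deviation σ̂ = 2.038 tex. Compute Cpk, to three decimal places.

0.654

Cpu = (USL − μ̂) / (3σ̂) = (83.4 − 79.4) / (3 × 2.038) = 0.6542; Cpl = (μ̂ − LSL) / (3σ̂) = (79.4 − 74.0) / (3 × 2.038) = 0.8832; Cpk = min(Cpu, Cpl) = 0.6542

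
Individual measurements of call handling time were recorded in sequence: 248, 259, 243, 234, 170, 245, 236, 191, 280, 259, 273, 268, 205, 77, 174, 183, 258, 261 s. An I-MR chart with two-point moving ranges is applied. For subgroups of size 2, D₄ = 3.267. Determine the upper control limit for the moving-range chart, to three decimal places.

Moving ranges: 11, 16, 9, 64, 75, 9, 45, 89, 21, 14, 5, 63, 128, 97, 9, 75, 3; M̄R̄ = 733.0000 / 17 = 43.1176
UCL_MR = D₄·M̄R̄ = 3.267 × 43.1176 = 140.8654

140.865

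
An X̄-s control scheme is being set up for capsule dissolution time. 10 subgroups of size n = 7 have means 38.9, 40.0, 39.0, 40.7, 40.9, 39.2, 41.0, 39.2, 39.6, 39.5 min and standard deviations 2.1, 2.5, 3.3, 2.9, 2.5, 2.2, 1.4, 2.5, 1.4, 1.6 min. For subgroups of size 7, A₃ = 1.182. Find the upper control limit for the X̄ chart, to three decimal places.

X̄̄ = (38.9 + 40.0 + 39.0 + 40.7 + 40.9 + 39.2 + 41.0 + 39.2 + 39.6 + 39.5) / 10 = 39.8000
s̄ = (2.1 + 2.5 + 3.3 + 2.9 + 2.5 + 2.2 + 1.4 + 2.5 + 1.4 + 1.6) / 10 = 2.2400
UCL = X̄̄ + A₃·s̄ = 39.8000 + 1.182 × 2.2400 = 42.4477

42.448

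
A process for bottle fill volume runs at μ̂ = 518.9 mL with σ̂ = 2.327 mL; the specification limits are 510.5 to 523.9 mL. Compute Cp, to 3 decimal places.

Cp = (USL − LSL) / (6σ̂) = (523.9 − 510.5) / (6 × 2.327) = 13.4000 / 13.9620 = 0.9597

0.960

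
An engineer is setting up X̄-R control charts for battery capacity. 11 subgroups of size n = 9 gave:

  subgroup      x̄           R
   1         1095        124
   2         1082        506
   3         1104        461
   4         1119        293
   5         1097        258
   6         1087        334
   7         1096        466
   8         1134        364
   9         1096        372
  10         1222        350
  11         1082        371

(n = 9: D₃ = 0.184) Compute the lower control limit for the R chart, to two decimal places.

R̄ = (124 + 506 + 461 + 293 + 258 + 334 + 466 + 364 + 372 + 350 + 371) / 11 = 3899.0000 / 11 = 354.4545
LCL_R = D₃·R̄ = 0.184 × 354.4545 = 65.2196

65.22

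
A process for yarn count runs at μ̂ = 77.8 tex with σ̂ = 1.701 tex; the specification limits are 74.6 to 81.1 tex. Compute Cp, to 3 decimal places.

0.637

Cp = (USL − LSL) / (6σ̂) = (81.1 − 74.6) / (6 × 1.701) = 6.5000 / 10.2060 = 0.6369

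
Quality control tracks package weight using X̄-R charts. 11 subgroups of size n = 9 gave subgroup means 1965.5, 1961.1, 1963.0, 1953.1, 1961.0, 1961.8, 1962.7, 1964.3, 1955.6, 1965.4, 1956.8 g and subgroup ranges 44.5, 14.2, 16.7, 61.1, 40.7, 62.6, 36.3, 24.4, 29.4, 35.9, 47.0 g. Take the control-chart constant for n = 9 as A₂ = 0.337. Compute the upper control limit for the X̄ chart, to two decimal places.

1973.58

X̄̄ = (1965.5 + 1961.1 + 1963.0 + 1953.1 + 1961.0 + 1961.8 + 1962.7 + 1964.3 + 1955.6 + 1965.4 + 1956.8) / 11 = 21570.3000 / 11 = 1960.9364
R̄ = (44.5 + 14.2 + 16.7 + 61.1 + 40.7 + 62.6 + 36.3 + 24.4 + 29.4 + 35.9 + 47.0) / 11 = 412.8000 / 11 = 37.5273
UCL = X̄̄ + A₂·R̄ = 1960.9364 + 0.337 × 37.5273 = 1973.5831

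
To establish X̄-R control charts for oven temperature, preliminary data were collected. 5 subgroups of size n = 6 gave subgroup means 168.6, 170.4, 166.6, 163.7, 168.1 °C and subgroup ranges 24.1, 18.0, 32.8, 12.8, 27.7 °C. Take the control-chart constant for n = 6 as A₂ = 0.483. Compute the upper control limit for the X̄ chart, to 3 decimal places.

X̄̄ = (168.6 + 170.4 + 166.6 + 163.7 + 168.1) / 5 = 837.4000 / 5 = 167.4800
R̄ = (24.1 + 18.0 + 32.8 + 12.8 + 27.7) / 5 = 115.4000 / 5 = 23.0800
UCL = X̄̄ + A₂·R̄ = 167.4800 + 0.483 × 23.0800 = 178.6276

178.628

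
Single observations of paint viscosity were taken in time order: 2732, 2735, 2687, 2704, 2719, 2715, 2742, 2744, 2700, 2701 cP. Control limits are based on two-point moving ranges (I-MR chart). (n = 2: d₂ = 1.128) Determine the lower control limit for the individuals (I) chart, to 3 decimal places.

X̄ = (2732 + 2735 + 2687 + 2704 + 2719 + 2715 + 2742 + 2744 + 2700 + 2701) / 10 = 2717.9000
Moving ranges: 3, 48, 17, 15, 4, 27, 2, 44, 1; M̄R̄ = 161.0000 / 9 = 17.8889
LCL = X̄ − 3·M̄R̄/d₂ = 2717.9000 − 3 × 17.8889 / 1.128 = 2670.3232

2670.323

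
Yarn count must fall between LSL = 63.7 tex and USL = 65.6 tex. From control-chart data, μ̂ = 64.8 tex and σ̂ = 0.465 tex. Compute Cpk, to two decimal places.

Cpu = (USL − μ̂) / (3σ̂) = (65.6 − 64.8) / (3 × 0.465) = 0.5735; Cpl = (μ̂ − LSL) / (3σ̂) = (64.8 − 63.7) / (3 × 0.465) = 0.7885; Cpk = min(Cpu, Cpl) = 0.5735

0.57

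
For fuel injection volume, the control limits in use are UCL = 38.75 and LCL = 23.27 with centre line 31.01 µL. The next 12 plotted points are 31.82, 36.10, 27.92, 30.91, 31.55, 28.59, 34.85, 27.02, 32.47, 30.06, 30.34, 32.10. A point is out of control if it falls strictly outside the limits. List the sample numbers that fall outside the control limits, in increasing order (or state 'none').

All 12 points lie within [23.27, 38.75].

none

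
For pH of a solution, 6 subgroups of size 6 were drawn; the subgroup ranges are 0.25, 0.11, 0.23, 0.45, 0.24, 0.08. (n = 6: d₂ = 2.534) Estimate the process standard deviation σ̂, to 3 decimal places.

0.089

R̄ = (0.25 + 0.11 + 0.23 + 0.45 + 0.24 + 0.08) / 6 = 0.2267
σ̂ = R̄ / d₂ = 0.2267 / 2.534 = 0.0895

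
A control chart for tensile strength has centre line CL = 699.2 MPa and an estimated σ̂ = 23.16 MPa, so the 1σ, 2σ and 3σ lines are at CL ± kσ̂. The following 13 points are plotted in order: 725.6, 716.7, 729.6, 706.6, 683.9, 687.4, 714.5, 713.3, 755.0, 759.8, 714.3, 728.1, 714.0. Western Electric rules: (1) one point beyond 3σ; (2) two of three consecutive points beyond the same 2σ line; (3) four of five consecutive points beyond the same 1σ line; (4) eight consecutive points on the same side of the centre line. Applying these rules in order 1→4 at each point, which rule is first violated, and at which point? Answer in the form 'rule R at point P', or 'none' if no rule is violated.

Zone of each point (C = within 1σ̂, B = 1σ̂–2σ̂, A = 2σ̂–3σ̂, * = beyond 3σ̂; sign = side of CL): 1:+B, 2:+C, 3:+B, 4:+C, 5:-C, 6:-C, 7:+C, 8:+C, 9:+A, 10:+A, 11:+C, 12:+B, 13:+C
Rule 2 (two of three consecutive points beyond the same 2σ limit) is satisfied at point 10.

rule 2 at point 10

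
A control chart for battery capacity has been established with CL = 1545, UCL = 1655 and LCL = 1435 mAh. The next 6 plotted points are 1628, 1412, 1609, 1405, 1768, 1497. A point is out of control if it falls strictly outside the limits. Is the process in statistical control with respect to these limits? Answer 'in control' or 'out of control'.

out of control

Compare each point to [1435, 1655]: sample 2 = 1412 < LCL; sample 4 = 1405 < LCL; sample 5 = 1768 > UCL.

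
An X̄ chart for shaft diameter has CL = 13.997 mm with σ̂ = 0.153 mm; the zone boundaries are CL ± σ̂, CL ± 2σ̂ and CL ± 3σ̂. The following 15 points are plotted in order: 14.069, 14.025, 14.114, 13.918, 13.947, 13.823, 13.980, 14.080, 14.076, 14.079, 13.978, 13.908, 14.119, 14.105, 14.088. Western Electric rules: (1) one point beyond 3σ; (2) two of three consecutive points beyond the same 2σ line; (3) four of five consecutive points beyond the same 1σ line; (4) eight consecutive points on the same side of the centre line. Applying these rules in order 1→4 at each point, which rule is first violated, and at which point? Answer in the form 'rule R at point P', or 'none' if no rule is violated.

none

Zone of each point (C = within 1σ̂, B = 1σ̂–2σ̂, A = 2σ̂–3σ̂, * = beyond 3σ̂; sign = side of CL): 1:+C, 2:+C, 3:+C, 4:-C, 5:-C, 6:-B, 7:-C, 8:+C, 9:+C, 10:+C, 11:-C, 12:-C, 13:+C, 14:+C, 15:+C
No rule fires across all 15 points.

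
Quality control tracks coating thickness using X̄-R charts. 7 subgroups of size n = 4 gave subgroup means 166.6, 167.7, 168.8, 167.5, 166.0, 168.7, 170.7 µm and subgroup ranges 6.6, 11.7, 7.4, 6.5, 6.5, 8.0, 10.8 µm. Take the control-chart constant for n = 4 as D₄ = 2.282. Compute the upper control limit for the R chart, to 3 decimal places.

R̄ = (6.6 + 11.7 + 7.4 + 6.5 + 6.5 + 8.0 + 10.8) / 7 = 57.5000 / 7 = 8.2143
UCL_R = D₄·R̄ = 2.282 × 8.2143 = 18.7450

18.745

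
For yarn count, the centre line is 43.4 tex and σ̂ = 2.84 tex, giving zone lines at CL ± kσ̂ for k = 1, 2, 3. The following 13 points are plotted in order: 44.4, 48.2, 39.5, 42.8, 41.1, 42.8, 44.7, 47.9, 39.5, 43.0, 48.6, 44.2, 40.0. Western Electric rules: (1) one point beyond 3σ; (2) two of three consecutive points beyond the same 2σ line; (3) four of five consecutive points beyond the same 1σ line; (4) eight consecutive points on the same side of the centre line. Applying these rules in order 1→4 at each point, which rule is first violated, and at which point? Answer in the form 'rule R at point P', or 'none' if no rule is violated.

Zone of each point (C = within 1σ̂, B = 1σ̂–2σ̂, A = 2σ̂–3σ̂, * = beyond 3σ̂; sign = side of CL): 1:+C, 2:+B, 3:-B, 4:-C, 5:-C, 6:-C, 7:+C, 8:+B, 9:-B, 10:-C, 11:+B, 12:+C, 13:-B
No rule fires across all 13 points.

none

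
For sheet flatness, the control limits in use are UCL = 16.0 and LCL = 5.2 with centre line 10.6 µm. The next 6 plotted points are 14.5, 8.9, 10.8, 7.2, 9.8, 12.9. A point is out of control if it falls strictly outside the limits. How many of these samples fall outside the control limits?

All 6 points lie within [5.2, 16.0].

0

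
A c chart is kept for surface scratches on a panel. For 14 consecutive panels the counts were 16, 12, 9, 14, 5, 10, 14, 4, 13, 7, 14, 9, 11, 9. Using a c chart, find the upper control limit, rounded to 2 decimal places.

20.22

c̄ = (16 + 12 + 9 + 14 + 5 + 10 + 14 + 4 + 13 + 7 + 14 + 9 + 11 + 9) / 14 = 147 / 14 = 10.5000
UCL = c̄ + 3√c̄ = 10.5000 + 3 × √10.5000 = 10.5000 + 3 × 3.2404 = 20.2211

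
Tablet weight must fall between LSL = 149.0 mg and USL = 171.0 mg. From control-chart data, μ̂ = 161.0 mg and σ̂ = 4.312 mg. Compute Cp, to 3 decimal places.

Cp = (USL − LSL) / (6σ̂) = (171.0 − 149.0) / (6 × 4.312) = 22.0000 / 25.8720 = 0.8503

0.850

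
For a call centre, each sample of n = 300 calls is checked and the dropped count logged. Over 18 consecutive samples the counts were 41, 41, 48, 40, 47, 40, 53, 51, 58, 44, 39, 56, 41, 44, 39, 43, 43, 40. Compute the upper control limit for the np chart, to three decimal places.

p̄ = Σdᵢ / (k·n) = 808 / (18 × 300) = 0.14963
UCL = np̄ + 3·√(np̄(1−p̄)) = 44.8889 + 3 × √(44.8889×0.85037) = 44.8889 + 3 × 6.1784 = 63.4240

63.424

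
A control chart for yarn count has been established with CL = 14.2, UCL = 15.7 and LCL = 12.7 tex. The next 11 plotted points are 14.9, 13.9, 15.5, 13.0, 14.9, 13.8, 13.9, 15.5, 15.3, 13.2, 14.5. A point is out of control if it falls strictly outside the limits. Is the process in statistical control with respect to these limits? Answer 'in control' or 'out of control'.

in control

All 11 points lie within [12.7, 15.7].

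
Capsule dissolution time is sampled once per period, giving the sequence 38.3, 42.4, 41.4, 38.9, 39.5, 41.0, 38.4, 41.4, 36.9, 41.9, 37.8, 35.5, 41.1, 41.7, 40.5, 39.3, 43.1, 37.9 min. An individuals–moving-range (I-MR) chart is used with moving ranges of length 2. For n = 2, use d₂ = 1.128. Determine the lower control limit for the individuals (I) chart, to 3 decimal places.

32.199

X̄ = (38.3 + 42.4 + 41.4 + 38.9 + 39.5 + 41.0 + 38.4 + 41.4 + 36.9 + 41.9 + 37.8 + 35.5 + 41.1 + 41.7 + 40.5 + 39.3 + 43.1 + 37.9) / 18 = 39.8333
Moving ranges: 4.1, 1.0, 2.5, 0.6, 1.5, 2.6, 3.0, 4.5, 5.0, 4.1, 2.3, 5.6, 0.6, 1.2, 1.2, 3.8, 5.2; M̄R̄ = 48.8000 / 17 = 2.8706
LCL = X̄ − 3·M̄R̄/d₂ = 39.8333 − 3 × 2.8706 / 1.128 = 32.1988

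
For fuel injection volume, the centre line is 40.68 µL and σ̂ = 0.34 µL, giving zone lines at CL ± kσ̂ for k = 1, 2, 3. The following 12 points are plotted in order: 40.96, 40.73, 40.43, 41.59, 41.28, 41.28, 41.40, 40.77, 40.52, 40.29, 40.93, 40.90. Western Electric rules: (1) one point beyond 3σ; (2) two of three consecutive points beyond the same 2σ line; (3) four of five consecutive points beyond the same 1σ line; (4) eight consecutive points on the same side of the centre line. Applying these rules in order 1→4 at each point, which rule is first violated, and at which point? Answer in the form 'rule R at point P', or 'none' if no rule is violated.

rule 3 at point 7

Zone of each point (C = within 1σ̂, B = 1σ̂–2σ̂, A = 2σ̂–3σ̂, * = beyond 3σ̂; sign = side of CL): 1:+C, 2:+C, 3:-C, 4:+A, 5:+B, 6:+B, 7:+A, 8:+C, 9:-C, 10:-B, 11:+C, 12:+C
Rule 3 (four of five consecutive points beyond the same 1σ limit) is satisfied at point 7.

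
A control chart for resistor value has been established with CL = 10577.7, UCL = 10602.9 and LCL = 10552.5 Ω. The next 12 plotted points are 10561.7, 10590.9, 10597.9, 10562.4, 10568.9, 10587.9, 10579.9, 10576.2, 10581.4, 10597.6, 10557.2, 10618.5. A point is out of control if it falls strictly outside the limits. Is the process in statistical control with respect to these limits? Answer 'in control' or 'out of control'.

out of control

Compare each point to [10552.5, 10602.9]: sample 12 = 10618.5 > UCL.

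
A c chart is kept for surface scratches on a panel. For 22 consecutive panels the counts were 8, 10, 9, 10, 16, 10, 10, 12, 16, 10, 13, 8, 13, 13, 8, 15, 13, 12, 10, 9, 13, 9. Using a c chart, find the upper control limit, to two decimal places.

c̄ = (8 + 10 + 9 + 10 + 16 + 10 + 10 + 12 + 16 + 10 + 13 + 8 + 13 + 13 + 8 + 15 + 13 + 12 + 10 + 9 + 13 + 9) / 22 = 247 / 22 = 11.2273
UCL = c̄ + 3√c̄ = 11.2273 + 3 × √11.2273 = 11.2273 + 3 × 3.3507 = 21.2794

21.28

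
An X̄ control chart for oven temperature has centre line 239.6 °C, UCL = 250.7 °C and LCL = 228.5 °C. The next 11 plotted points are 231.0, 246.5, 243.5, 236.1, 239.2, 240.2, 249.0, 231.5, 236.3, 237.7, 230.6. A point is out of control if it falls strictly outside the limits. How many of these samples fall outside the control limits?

0

All 11 points lie within [228.5, 250.7].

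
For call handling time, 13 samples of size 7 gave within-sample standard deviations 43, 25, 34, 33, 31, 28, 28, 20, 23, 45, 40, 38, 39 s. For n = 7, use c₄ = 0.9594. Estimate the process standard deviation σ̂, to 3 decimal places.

s̄ = (43 + 25 + 34 + 33 + 31 + 28 + 28 + 20 + 23 + 45 + 40 + 38 + 39) / 13 = 32.8462
σ̂ = s̄ / c₄ = 32.8462 / 0.9594 = 34.2361

34.236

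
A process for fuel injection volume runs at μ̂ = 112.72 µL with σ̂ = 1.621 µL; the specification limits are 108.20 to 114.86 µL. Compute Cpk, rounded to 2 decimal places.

Cpu = (USL − μ̂) / (3σ̂) = (114.86 − 112.72) / (3 × 1.621) = 0.4401; Cpl = (μ̂ − LSL) / (3σ̂) = (112.72 − 108.20) / (3 × 1.621) = 0.9295; Cpk = min(Cpu, Cpl) = 0.4401

0.44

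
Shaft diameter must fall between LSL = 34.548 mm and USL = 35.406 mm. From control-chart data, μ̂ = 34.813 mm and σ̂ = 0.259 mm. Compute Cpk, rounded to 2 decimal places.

Cpu = (USL − μ̂) / (3σ̂) = (35.406 − 34.813) / (3 × 0.259) = 0.7632; Cpl = (μ̂ − LSL) / (3σ̂) = (34.813 − 34.548) / (3 × 0.259) = 0.3411; Cpk = min(Cpu, Cpl) = 0.3411

0.34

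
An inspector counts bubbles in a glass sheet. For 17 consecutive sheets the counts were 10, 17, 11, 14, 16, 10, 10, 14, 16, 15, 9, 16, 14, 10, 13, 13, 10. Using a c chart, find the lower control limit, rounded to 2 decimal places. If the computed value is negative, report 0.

c̄ = (10 + 17 + 11 + 14 + 16 + 10 + 10 + 14 + 16 + 15 + 9 + 16 + 14 + 10 + 13 + 13 + 10) / 17 = 218 / 17 = 12.8235
LCL = c̄ − 3√c̄ = 12.8235 − 3 × 3.5810 = 2.0805

2.08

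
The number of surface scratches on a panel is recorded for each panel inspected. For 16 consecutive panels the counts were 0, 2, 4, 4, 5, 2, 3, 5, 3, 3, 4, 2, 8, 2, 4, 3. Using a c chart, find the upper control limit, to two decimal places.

c̄ = (0 + 2 + 4 + 4 + 5 + 2 + 3 + 5 + 3 + 3 + 4 + 2 + 8 + 2 + 4 + 3) / 16 = 54 / 16 = 3.3750
UCL = c̄ + 3√c̄ = 3.3750 + 3 × √3.3750 = 3.3750 + 3 × 1.8371 = 8.8864

8.89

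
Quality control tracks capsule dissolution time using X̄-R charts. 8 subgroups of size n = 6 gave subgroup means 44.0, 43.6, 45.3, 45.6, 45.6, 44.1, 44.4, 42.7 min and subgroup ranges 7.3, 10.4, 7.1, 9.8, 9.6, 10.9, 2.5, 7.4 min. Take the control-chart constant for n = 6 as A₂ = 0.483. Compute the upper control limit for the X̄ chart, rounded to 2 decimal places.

48.34

X̄̄ = (44.0 + 43.6 + 45.3 + 45.6 + 45.6 + 44.1 + 44.4 + 42.7) / 8 = 355.3000 / 8 = 44.4125
R̄ = (7.3 + 10.4 + 7.1 + 9.8 + 9.6 + 10.9 + 2.5 + 7.4) / 8 = 65.0000 / 8 = 8.1250
UCL = X̄̄ + A₂·R̄ = 44.4125 + 0.483 × 8.1250 = 48.3369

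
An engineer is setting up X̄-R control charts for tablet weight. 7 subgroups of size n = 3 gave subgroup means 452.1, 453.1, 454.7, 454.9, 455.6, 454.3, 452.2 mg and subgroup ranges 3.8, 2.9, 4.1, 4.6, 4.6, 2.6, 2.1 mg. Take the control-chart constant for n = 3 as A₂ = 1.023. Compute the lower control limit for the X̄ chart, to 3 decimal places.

X̄̄ = (452.1 + 453.1 + 454.7 + 454.9 + 455.6 + 454.3 + 452.2) / 7 = 3176.9000 / 7 = 453.8429
R̄ = (3.8 + 2.9 + 4.1 + 4.6 + 4.6 + 2.6 + 2.1) / 7 = 24.7000 / 7 = 3.5286
LCL = X̄̄ − A₂·R̄ = 453.8429 − 1.023 × 3.5286 = 450.2331

450.233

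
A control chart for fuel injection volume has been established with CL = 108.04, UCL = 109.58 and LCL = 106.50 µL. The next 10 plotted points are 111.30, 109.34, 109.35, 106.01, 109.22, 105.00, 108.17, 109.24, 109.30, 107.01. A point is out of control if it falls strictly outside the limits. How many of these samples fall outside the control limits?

3

Compare each point to [106.50, 109.58]: sample 1 = 111.30 > UCL; sample 4 = 106.01 < LCL; sample 6 = 105.00 < LCL.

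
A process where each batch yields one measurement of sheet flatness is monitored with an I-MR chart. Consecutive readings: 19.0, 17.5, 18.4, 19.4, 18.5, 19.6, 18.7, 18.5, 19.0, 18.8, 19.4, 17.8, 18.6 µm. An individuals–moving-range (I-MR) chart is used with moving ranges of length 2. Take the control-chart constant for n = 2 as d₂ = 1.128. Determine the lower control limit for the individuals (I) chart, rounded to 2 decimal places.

16.45

X̄ = (19.0 + 17.5 + 18.4 + 19.4 + 18.5 + 19.6 + 18.7 + 18.5 + 19.0 + 18.8 + 19.4 + 17.8 + 18.6) / 13 = 18.7077
Moving ranges: 1.5, 0.9, 1.0, 0.9, 1.1, 0.9, 0.2, 0.5, 0.2, 0.6, 1.6, 0.8; M̄R̄ = 10.2000 / 12 = 0.8500
LCL = X̄ − 3·M̄R̄/d₂ = 18.7077 − 3 × 0.8500 / 1.128 = 16.4471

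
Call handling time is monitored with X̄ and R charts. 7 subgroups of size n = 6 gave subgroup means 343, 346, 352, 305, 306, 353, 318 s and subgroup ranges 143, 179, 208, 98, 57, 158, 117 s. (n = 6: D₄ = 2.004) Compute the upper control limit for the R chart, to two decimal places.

274.83

R̄ = (143 + 179 + 208 + 98 + 57 + 158 + 117) / 7 = 960.0000 / 7 = 137.1429
UCL_R = D₄·R̄ = 2.004 × 137.1429 = 274.8343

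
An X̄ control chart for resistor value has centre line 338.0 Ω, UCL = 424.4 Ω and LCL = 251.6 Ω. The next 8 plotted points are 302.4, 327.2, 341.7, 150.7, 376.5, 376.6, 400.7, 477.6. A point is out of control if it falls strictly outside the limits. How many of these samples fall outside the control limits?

Compare each point to [251.6, 424.4]: sample 4 = 150.7 < LCL; sample 8 = 477.6 > UCL.

2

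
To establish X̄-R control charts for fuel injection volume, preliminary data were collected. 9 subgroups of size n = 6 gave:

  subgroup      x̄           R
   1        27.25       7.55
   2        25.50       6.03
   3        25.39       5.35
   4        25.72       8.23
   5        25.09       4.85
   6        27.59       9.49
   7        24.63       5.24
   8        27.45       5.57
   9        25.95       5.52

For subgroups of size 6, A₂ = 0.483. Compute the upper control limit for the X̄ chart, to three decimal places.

29.167

X̄̄ = (27.25 + 25.50 + 25.39 + 25.72 + 25.09 + 27.59 + 24.63 + 27.45 + 25.95) / 9 = 234.5700 / 9 = 26.0633
R̄ = (7.55 + 6.03 + 5.35 + 8.23 + 4.85 + 9.49 + 5.24 + 5.57 + 5.52) / 9 = 57.8300 / 9 = 6.4256
UCL = X̄̄ + A₂·R̄ = 26.0633 + 0.483 × 6.4256 = 29.1669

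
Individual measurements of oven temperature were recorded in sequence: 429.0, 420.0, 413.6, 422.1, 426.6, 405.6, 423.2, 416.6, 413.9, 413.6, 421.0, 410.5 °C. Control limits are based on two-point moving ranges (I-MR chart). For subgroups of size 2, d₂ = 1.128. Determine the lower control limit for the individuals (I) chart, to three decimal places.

395.127

X̄ = (429.0 + 420.0 + 413.6 + 422.1 + 426.6 + 405.6 + 423.2 + 416.6 + 413.9 + 413.6 + 421.0 + 410.5) / 12 = 417.9750
Moving ranges: 9.0, 6.4, 8.5, 4.5, 21.0, 17.6, 6.6, 2.7, 0.3, 7.4, 10.5; M̄R̄ = 94.5000 / 11 = 8.5909
LCL = X̄ − 3·M̄R̄/d₂ = 417.9750 − 3 × 8.5909 / 1.128 = 395.1268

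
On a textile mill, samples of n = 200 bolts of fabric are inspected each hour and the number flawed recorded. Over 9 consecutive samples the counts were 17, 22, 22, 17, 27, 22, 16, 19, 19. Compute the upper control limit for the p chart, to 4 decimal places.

0.1644

p̄ = Σdᵢ / (k·n) = 181 / (9 × 200) = 0.10056
UCL = p̄ + 3·√(p̄(1−p̄)/n) = 0.10056 + 3 × √(0.10056×0.89944/200) = 0.10056 + 3 × 0.02127 = 0.16435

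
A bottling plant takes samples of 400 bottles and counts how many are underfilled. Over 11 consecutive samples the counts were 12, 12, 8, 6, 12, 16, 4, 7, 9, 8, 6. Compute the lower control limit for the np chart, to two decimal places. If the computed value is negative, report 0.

p̄ = Σdᵢ / (k·n) = 100 / (11 × 400) = 0.02273
LCL = np̄ − 3·√(np̄(1−p̄)) = 9.0909 − 3 × 2.9807 = 0.1489

0.15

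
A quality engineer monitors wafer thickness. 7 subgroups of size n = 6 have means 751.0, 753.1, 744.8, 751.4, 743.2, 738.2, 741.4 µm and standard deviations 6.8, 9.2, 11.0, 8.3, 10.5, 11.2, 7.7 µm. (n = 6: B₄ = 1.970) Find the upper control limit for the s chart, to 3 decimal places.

18.208

s̄ = (6.8 + 9.2 + 11.0 + 8.3 + 10.5 + 11.2 + 7.7) / 7 = 9.2429
UCL_s = B₄·s̄ = 1.970 × 9.2429 = 18.2084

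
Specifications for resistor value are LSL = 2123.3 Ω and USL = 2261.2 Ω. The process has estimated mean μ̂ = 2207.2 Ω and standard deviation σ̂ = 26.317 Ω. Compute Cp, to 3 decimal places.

0.873

Cp = (USL − LSL) / (6σ̂) = (2261.2 − 2123.3) / (6 × 26.317) = 137.9000 / 157.9020 = 0.8733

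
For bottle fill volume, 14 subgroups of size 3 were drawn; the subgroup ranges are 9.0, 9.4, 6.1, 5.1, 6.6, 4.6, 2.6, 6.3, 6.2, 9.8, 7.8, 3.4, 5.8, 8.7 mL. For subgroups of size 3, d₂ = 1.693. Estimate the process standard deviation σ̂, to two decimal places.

3.86

R̄ = (9.0 + 9.4 + 6.1 + 5.1 + 6.6 + 4.6 + 2.6 + 6.3 + 6.2 + 9.8 + 7.8 + 3.4 + 5.8 + 8.7) / 14 = 6.5286
σ̂ = R̄ / d₂ = 6.5286 / 1.693 = 3.8562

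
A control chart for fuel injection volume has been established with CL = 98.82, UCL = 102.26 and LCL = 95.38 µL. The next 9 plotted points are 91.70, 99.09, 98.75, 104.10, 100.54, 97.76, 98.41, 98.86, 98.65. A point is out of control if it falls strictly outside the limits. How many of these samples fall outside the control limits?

2

Compare each point to [95.38, 102.26]: sample 1 = 91.70 < LCL; sample 4 = 104.10 > UCL.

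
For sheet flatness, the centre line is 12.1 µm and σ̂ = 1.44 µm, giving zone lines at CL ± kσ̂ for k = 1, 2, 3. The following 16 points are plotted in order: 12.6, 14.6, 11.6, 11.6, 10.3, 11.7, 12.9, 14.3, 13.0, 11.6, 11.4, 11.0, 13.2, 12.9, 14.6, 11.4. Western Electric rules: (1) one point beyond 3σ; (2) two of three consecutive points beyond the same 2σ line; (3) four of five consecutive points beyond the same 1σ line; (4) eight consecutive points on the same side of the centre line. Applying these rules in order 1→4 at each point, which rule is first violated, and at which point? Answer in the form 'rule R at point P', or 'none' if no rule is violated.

Zone of each point (C = within 1σ̂, B = 1σ̂–2σ̂, A = 2σ̂–3σ̂, * = beyond 3σ̂; sign = side of CL): 1:+C, 2:+B, 3:-C, 4:-C, 5:-B, 6:-C, 7:+C, 8:+B, 9:+C, 10:-C, 11:-C, 12:-C, 13:+C, 14:+C, 15:+B, 16:-C
No rule fires across all 16 points.

none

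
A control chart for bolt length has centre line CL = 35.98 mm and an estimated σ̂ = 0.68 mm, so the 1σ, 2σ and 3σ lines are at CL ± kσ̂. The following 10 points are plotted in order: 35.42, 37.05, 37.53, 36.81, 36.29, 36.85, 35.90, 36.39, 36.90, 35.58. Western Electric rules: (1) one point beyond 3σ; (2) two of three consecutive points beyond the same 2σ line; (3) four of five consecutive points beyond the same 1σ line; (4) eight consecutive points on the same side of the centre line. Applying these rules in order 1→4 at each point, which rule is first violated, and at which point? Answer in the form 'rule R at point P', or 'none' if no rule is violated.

Zone of each point (C = within 1σ̂, B = 1σ̂–2σ̂, A = 2σ̂–3σ̂, * = beyond 3σ̂; sign = side of CL): 1:-C, 2:+B, 3:+A, 4:+B, 5:+C, 6:+B, 7:-C, 8:+C, 9:+B, 10:-C
Rule 3 (four of five consecutive points beyond the same 1σ limit) is satisfied at point 6.

rule 3 at point 6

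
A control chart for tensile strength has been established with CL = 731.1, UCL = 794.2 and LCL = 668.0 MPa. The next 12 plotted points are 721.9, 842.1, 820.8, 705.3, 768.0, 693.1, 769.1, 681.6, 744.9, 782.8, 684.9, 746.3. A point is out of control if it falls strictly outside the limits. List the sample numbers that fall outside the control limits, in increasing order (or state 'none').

2, 3

Compare each point to [668.0, 794.2]: sample 2 = 842.1 > UCL; sample 3 = 820.8 > UCL.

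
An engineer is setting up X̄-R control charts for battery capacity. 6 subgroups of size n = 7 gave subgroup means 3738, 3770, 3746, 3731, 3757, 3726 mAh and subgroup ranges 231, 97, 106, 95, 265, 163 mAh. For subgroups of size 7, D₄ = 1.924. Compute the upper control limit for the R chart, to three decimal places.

R̄ = (231 + 97 + 106 + 95 + 265 + 163) / 6 = 957.0000 / 6 = 159.5000
UCL_R = D₄·R̄ = 1.924 × 159.5000 = 306.8780

306.878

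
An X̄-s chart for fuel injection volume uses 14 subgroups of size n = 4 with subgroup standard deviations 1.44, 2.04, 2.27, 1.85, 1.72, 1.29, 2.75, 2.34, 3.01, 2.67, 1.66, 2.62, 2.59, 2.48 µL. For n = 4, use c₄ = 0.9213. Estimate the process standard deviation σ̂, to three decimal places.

s̄ = (1.44 + 2.04 + 2.27 + 1.85 + 1.72 + 1.29 + 2.75 + 2.34 + 3.01 + 2.67 + 1.66 + 2.62 + 2.59 + 2.48) / 14 = 2.1950
σ̂ = s̄ / c₄ = 2.1950 / 0.9213 = 2.3825

2.383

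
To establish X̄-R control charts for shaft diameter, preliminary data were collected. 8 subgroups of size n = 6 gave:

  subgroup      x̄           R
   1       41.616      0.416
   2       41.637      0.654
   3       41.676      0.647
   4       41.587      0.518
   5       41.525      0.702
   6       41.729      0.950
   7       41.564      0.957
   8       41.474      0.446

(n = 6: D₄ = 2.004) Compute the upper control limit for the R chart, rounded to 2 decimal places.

R̄ = (0.416 + 0.654 + 0.647 + 0.518 + 0.702 + 0.950 + 0.957 + 0.446) / 8 = 5.2900 / 8 = 0.6613
UCL_R = D₄·R̄ = 2.004 × 0.6613 = 1.3251

1.33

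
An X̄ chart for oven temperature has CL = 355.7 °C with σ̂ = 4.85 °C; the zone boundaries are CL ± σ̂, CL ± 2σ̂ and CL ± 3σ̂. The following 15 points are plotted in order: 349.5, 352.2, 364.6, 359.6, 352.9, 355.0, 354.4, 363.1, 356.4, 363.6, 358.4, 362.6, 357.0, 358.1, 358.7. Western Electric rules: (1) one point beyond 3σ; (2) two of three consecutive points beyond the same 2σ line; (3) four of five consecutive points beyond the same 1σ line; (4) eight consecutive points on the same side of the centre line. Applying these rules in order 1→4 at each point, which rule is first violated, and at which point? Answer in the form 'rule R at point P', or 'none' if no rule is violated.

rule 4 at point 15

Zone of each point (C = within 1σ̂, B = 1σ̂–2σ̂, A = 2σ̂–3σ̂, * = beyond 3σ̂; sign = side of CL): 1:-B, 2:-C, 3:+B, 4:+C, 5:-C, 6:-C, 7:-C, 8:+B, 9:+C, 10:+B, 11:+C, 12:+B, 13:+C, 14:+C, 15:+C
Rule 4 (eight consecutive points on the same side of the centre line) is satisfied at point 15.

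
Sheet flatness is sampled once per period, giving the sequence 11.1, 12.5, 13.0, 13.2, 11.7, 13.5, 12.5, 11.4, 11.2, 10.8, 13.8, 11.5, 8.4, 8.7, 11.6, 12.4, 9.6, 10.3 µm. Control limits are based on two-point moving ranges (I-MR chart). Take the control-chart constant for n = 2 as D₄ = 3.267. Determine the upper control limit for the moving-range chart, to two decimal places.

4.61

Moving ranges: 1.4, 0.5, 0.2, 1.5, 1.8, 1.0, 1.1, 0.2, 0.4, 3.0, 2.3, 3.1, 0.3, 2.9, 0.8, 2.8, 0.7; M̄R̄ = 24.0000 / 17 = 1.4118
UCL_MR = D₄·M̄R̄ = 3.267 × 1.4118 = 4.6122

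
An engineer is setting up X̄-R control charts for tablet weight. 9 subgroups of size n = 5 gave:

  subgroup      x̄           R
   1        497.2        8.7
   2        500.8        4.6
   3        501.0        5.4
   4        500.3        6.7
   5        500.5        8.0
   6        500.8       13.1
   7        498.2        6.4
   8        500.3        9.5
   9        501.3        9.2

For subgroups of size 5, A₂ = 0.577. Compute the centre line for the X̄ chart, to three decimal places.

X̄̄ = (497.2 + 500.8 + 501.0 + 500.3 + 500.5 + 500.8 + 498.2 + 500.3 + 501.3) / 9 = 4500.4000 / 9 = 500.0444
CL = X̄̄ = 500.0444

500.044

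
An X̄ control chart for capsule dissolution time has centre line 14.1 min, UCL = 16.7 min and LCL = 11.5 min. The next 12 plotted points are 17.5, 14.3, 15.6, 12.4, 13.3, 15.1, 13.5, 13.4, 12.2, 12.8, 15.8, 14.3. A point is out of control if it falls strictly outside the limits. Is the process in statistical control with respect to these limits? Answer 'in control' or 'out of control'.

Compare each point to [11.5, 16.7]: sample 1 = 17.5 > UCL.

out of control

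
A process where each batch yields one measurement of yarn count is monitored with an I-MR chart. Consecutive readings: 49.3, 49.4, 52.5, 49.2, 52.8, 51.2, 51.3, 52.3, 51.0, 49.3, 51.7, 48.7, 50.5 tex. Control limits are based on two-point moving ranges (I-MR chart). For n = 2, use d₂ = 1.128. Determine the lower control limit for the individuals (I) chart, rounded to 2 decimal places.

X̄ = (49.3 + 49.4 + 52.5 + 49.2 + 52.8 + 51.2 + 51.3 + 52.3 + 51.0 + 49.3 + 51.7 + 48.7 + 50.5) / 13 = 50.7077
Moving ranges: 0.1, 3.1, 3.3, 3.6, 1.6, 0.1, 1.0, 1.3, 1.7, 2.4, 3.0, 1.8; M̄R̄ = 23.0000 / 12 = 1.9167
LCL = X̄ − 3·M̄R̄/d₂ = 50.7077 − 3 × 1.9167 / 1.128 = 45.6102

45.61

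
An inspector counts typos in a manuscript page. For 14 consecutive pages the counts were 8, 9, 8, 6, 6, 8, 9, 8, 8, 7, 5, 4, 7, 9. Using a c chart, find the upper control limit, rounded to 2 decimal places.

15.38

c̄ = (8 + 9 + 8 + 6 + 6 + 8 + 9 + 8 + 8 + 7 + 5 + 4 + 7 + 9) / 14 = 102 / 14 = 7.2857
UCL = c̄ + 3√c̄ = 7.2857 + 3 × √7.2857 = 7.2857 + 3 × 2.6992 = 15.3833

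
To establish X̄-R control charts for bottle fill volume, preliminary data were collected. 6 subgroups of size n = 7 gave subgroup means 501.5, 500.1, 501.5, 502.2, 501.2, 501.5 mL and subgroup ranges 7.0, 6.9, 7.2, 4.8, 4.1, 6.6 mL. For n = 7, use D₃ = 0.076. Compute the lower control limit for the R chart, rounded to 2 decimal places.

R̄ = (7.0 + 6.9 + 7.2 + 4.8 + 4.1 + 6.6) / 6 = 36.6000 / 6 = 6.1000
LCL_R = D₃·R̄ = 0.076 × 6.1000 = 0.4636

0.46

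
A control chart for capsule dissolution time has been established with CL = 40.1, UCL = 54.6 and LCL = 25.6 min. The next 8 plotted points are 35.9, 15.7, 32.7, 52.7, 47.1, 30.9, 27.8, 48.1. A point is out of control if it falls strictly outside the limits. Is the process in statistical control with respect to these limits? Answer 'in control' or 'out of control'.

out of control

Compare each point to [25.6, 54.6]: sample 2 = 15.7 < LCL.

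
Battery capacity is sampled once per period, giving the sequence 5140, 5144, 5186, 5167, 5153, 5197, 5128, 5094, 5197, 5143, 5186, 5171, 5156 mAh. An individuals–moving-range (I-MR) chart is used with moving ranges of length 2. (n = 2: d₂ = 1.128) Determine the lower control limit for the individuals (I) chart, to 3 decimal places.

X̄ = (5140 + 5144 + 5186 + 5167 + 5153 + 5197 + 5128 + 5094 + 5197 + 5143 + 5186 + 5171 + 5156) / 13 = 5158.6154
Moving ranges: 4, 42, 19, 14, 44, 69, 34, 103, 54, 43, 15, 15; M̄R̄ = 456.0000 / 12 = 38.0000
LCL = X̄ − 3·M̄R̄/d₂ = 5158.6154 − 3 × 38.0000 / 1.128 = 5057.5516

5057.552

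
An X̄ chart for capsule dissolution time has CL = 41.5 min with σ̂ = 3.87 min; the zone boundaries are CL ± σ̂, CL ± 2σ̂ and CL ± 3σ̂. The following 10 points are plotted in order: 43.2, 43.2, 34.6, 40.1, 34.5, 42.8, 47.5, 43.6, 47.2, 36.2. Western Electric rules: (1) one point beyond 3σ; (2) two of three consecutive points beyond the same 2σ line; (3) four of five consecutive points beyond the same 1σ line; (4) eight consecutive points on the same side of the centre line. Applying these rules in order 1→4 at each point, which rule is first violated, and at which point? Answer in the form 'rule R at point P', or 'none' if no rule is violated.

Zone of each point (C = within 1σ̂, B = 1σ̂–2σ̂, A = 2σ̂–3σ̂, * = beyond 3σ̂; sign = side of CL): 1:+C, 2:+C, 3:-B, 4:-C, 5:-B, 6:+C, 7:+B, 8:+C, 9:+B, 10:-B
No rule fires across all 10 points.

none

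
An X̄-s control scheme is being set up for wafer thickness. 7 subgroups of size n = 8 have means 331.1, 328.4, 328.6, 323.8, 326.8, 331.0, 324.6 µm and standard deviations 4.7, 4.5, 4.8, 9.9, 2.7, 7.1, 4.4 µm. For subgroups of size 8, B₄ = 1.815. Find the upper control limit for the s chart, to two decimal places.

s̄ = (4.7 + 4.5 + 4.8 + 9.9 + 2.7 + 7.1 + 4.4) / 7 = 5.4429
UCL_s = B₄·s̄ = 1.815 × 5.4429 = 9.8788

9.88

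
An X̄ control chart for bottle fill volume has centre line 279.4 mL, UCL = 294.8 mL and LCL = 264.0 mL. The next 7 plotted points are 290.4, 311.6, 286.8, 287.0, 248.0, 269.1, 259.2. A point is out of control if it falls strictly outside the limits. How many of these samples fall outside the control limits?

3

Compare each point to [264.0, 294.8]: sample 2 = 311.6 > UCL; sample 5 = 248.0 < LCL; sample 7 = 259.2 < LCL.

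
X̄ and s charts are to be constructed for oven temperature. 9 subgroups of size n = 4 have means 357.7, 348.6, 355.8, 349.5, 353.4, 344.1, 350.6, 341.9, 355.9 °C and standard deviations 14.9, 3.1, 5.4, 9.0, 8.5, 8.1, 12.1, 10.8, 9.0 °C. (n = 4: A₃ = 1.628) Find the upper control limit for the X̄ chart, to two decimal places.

X̄̄ = (357.7 + 348.6 + 355.8 + 349.5 + 353.4 + 344.1 + 350.6 + 341.9 + 355.9) / 9 = 350.8333
s̄ = (14.9 + 3.1 + 5.4 + 9.0 + 8.5 + 8.1 + 12.1 + 10.8 + 9.0) / 9 = 8.9889
UCL = X̄̄ + A₃·s̄ = 350.8333 + 1.628 × 8.9889 = 365.4672

365.47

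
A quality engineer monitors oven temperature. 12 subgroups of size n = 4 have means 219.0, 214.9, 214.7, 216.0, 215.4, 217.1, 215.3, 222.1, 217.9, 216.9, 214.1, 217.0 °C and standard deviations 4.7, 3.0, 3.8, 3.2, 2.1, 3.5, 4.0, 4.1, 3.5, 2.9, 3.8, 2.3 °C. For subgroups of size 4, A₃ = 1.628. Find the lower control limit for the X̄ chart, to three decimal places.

211.151

X̄̄ = (219.0 + 214.9 + 214.7 + 216.0 + 215.4 + 217.1 + 215.3 + 222.1 + 217.9 + 216.9 + 214.1 + 217.0) / 12 = 216.7000
s̄ = (4.7 + 3.0 + 3.8 + 3.2 + 2.1 + 3.5 + 4.0 + 4.1 + 3.5 + 2.9 + 3.8 + 2.3) / 12 = 3.4083
LCL = X̄̄ − A₃·s̄ = 216.7000 − 1.628 × 3.4083 = 211.1512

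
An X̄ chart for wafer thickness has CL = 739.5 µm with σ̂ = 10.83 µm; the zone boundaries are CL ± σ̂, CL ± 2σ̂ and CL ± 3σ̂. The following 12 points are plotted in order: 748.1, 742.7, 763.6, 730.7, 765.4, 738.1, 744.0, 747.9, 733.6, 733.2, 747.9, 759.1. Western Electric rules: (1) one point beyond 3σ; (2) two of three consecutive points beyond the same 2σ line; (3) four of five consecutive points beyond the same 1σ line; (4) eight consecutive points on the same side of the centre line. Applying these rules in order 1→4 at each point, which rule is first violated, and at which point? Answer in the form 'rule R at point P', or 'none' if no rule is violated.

rule 2 at point 5

Zone of each point (C = within 1σ̂, B = 1σ̂–2σ̂, A = 2σ̂–3σ̂, * = beyond 3σ̂; sign = side of CL): 1:+C, 2:+C, 3:+A, 4:-C, 5:+A, 6:-C, 7:+C, 8:+C, 9:-C, 10:-C, 11:+C, 12:+B
Rule 2 (two of three consecutive points beyond the same 2σ limit) is satisfied at point 5.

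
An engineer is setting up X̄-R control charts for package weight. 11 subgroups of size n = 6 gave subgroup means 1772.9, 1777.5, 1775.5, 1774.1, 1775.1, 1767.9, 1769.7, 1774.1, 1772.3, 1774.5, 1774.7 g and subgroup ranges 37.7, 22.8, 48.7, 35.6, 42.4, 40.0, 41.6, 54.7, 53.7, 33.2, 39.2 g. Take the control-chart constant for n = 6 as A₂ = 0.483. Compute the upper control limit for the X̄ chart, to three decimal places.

1793.223

X̄̄ = (1772.9 + 1777.5 + 1775.5 + 1774.1 + 1775.1 + 1767.9 + 1769.7 + 1774.1 + 1772.3 + 1774.5 + 1774.7) / 11 = 19508.3000 / 11 = 1773.4818
R̄ = (37.7 + 22.8 + 48.7 + 35.6 + 42.4 + 40.0 + 41.6 + 54.7 + 53.7 + 33.2 + 39.2) / 11 = 449.6000 / 11 = 40.8727
UCL = X̄̄ + A₂·R̄ = 1773.4818 + 0.483 × 40.8727 = 1793.2233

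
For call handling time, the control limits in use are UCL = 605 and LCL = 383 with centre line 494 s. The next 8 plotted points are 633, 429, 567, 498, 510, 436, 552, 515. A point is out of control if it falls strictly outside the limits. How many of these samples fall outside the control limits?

Compare each point to [383, 605]: sample 1 = 633 > UCL.

1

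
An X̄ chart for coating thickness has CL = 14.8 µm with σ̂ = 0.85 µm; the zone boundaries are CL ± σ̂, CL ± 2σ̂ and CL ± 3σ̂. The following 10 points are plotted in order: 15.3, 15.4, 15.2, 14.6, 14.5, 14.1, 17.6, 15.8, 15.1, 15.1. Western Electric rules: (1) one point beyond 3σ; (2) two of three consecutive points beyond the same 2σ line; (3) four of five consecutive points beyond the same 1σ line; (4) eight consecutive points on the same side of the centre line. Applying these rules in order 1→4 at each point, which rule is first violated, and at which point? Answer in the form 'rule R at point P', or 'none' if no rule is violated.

rule 1 at point 7

Zone of each point (C = within 1σ̂, B = 1σ̂–2σ̂, A = 2σ̂–3σ̂, * = beyond 3σ̂; sign = side of CL): 1:+C, 2:+C, 3:+C, 4:-C, 5:-C, 6:-C, 7:+*, 8:+B, 9:+C, 10:+C
Rule 1 (one point beyond the 3σ limits) is satisfied at point 7.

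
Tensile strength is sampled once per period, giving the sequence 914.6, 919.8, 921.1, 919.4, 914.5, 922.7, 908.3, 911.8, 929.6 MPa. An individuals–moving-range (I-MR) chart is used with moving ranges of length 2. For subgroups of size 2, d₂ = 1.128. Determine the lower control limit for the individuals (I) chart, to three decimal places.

X̄ = (914.6 + 919.8 + 921.1 + 919.4 + 914.5 + 922.7 + 908.3 + 911.8 + 929.6) / 9 = 917.9778
Moving ranges: 5.2, 1.3, 1.7, 4.9, 8.2, 14.4, 3.5, 17.8; M̄R̄ = 57.0000 / 8 = 7.1250
LCL = X̄ − 3·M̄R̄/d₂ = 917.9778 − 3 × 7.1250 / 1.128 = 899.0283

899.028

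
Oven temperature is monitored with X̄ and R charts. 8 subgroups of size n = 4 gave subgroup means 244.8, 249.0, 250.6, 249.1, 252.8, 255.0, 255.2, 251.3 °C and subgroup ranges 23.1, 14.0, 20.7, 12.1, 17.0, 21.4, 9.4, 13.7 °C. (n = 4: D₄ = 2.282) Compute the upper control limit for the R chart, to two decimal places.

R̄ = (23.1 + 14.0 + 20.7 + 12.1 + 17.0 + 21.4 + 9.4 + 13.7) / 8 = 131.4000 / 8 = 16.4250
UCL_R = D₄·R̄ = 2.282 × 16.4250 = 37.4819

37.48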